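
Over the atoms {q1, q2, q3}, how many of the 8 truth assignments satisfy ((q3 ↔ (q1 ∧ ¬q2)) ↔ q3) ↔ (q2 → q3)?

4

Initial set: {T (((q3 ↔ (q1 ∧ ¬q2)) ↔ q3) ↔ (q2 → q3))}.
T (((q3 ↔ (q1 ∧ ¬q2)) ↔ q3) ↔ (q2 → q3)): β-rule — branch into T ((q3 ↔ (q1 ∧ ¬q2)) ↔ q3), T (q2 → q3)  //  F ((q3 ↔ (q1 ∧ ¬q2)) ↔ q3), F (q2 → q3).
  branch 1 (add T ((q3 ↔ (q1 ∧ ¬q2)) ↔ q3), T (q2 → q3)):
    T ((q3 ↔ (q1 ∧ ¬q2)) ↔ q3): β-rule — branch into T (q3 ↔ (q1 ∧ ¬q2)), T q3  //  F (q3 ↔ (q1 ∧ ¬q2)), F q3.
      branch 1.1 (add T (q3 ↔ (q1 ∧ ¬q2)), T q3):
        T (q2 → q3): β-rule — branch into F q2  //  T q3.
          branch 1.1.1 (add F q2):
            T (q3 ↔ (q1 ∧ ¬q2)): β-rule — branch into T q3, T (q1 ∧ ¬q2)  //  F q3, F (q1 ∧ ¬q2).
              branch 1.1.1.1 (add T q3, T (q1 ∧ ¬q2)):
                T (q1 ∧ ¬q2): α-rule — add T q1, T ¬q2.
                ○ open, literals {q1=1, q2=0, q3=1}.
              branch 1.1.1.2 (add F q3, F (q1 ∧ ¬q2)):
                × closes — contains both q3 and ¬q3.
          branch 1.1.2 (add T q3):
            T (q3 ↔ (q1 ∧ ¬q2)): β-rule — branch into T q3, T (q1 ∧ ¬q2)  //  F q3, F (q1 ∧ ¬q2).
              branch 1.1.2.1 (add T q3, T (q1 ∧ ¬q2)):
                T (q1 ∧ ¬q2): α-rule — add T q1, T ¬q2.
                ○ open, literals {q1=1, q2=0, q3=1}.
              branch 1.1.2.2 (add F q3, F (q1 ∧ ¬q2)):
                × closes — contains both q3 and ¬q3.
      branch 1.2 (add F (q3 ↔ (q1 ∧ ¬q2)), F q3):
        T (q2 → q3): β-rule — branch into F q2  //  T q3.
          branch 1.2.1 (add F q2):
            F (q3 ↔ (q1 ∧ ¬q2)): β-rule — branch into T q3, F (q1 ∧ ¬q2)  //  F q3, T (q1 ∧ ¬q2).
              branch 1.2.1.1 (add T q3, F (q1 ∧ ¬q2)):
                × closes — contains both q3 and ¬q3.
              branch 1.2.1.2 (add F q3, T (q1 ∧ ¬q2)):
                T (q1 ∧ ¬q2): α-rule — add T q1, T ¬q2.
                ○ open, literals {q1=1, q2=0, q3=0}.
          branch 1.2.2 (add T q3):
            × closes — contains both q3 and ¬q3.
  branch 2 (add F ((q3 ↔ (q1 ∧ ¬q2)) ↔ q3), F (q2 → q3)):
    F (q2 → q3): α-rule — add T q2, F q3.
    F ((q3 ↔ (q1 ∧ ¬q2)) ↔ q3): β-rule — branch into T (q3 ↔ (q1 ∧ ¬q2)), F q3  //  F (q3 ↔ (q1 ∧ ¬q2)), T q3.
      branch 2.1 (add T (q3 ↔ (q1 ∧ ¬q2)), F q3):
        T (q3 ↔ (q1 ∧ ¬q2)): β-rule — branch into T q3, T (q1 ∧ ¬q2)  //  F q3, F (q1 ∧ ¬q2).
          branch 2.1.1 (add T q3, T (q1 ∧ ¬q2)):
            × closes — contains both q3 and ¬q3.
          branch 2.1.2 (add F q3, F (q1 ∧ ¬q2)):
            F (q1 ∧ ¬q2): β-rule — branch into F q1  //  F ¬q2.
              branch 2.1.2.1 (add F q1):
                ○ open, literals {q1=0, q2=1, q3=0}.
              branch 2.1.2.2 (add F ¬q2):
                ○ open, literals {q2=1, q3=0}.
      branch 2.2 (add F (q3 ↔ (q1 ∧ ¬q2)), T q3):
        × closes — contains both q3 and ¬q3.
6 branches closed, 5 open.
Each open branch fixes some atoms; the unmentioned ones are free. Counting distinct full assignments: branch {q1=1, q2=0, q3=1} (none free) contributes 1 new; branch {q1=1, q2=0, q3=1} (none free) contributes 0 new; branch {q1=1, q2=0, q3=0} (none free) contributes 1 new; branch {q1=0, q2=1, q3=0} (none free) contributes 1 new; branch {q2=1, q3=0} (q1) contributes 1 new. Total: 4.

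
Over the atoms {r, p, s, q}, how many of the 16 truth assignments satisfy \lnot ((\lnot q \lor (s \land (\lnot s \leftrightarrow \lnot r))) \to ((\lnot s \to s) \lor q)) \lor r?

Initial set: {(\lnot ((\lnot q \lor (s \land (\lnot s \leftrightarrow \lnot r))) \to ((\lnot s \to s) \lor q)) \lor r)}.
(\lnot ((\lnot q \lor (s \land (\lnot s \leftrightarrow \lnot r))) \to ((\lnot s \to s) \lor q)) \lor r): β-rule — branch into \lnot ((\lnot q \lor (s \land (\lnot s \leftrightarrow \lnot r))) \to ((\lnot s \to s) \lor q))  //  r.
  branch 1 (add \lnot ((\lnot q \lor (s \land (\lnot s \leftrightarrow \lnot r))) \to ((\lnot s \to s) \lor q))):
    \lnot ((\lnot q \lor (s \land (\lnot s \leftrightarrow \lnot r))) \to ((\lnot s \to s) \lor q)): α-rule — add (\lnot q \lor (s \land (\lnot s \leftrightarrow \lnot r))), \lnot ((\lnot s \to s) \lor q).
    \lnot ((\lnot s \to s) \lor q): α-rule — add \lnot (\lnot s \to s), \lnot q.
    \lnot (\lnot s \to s): α-rule — add \lnot s, \lnot s.
    (\lnot q \lor (s \land (\lnot s \leftrightarrow \lnot r))): β-rule — branch into \lnot q  //  (s \land (\lnot s \leftrightarrow \lnot r)).
      branch 1.1 (add \lnot q):
        ○ open, literals {q=false, s=false}.
      branch 1.2 (add (s \land (\lnot s \leftrightarrow \lnot r))):
        (s \land (\lnot s \leftrightarrow \lnot r)): α-rule — add s, (\lnot s \leftrightarrow \lnot r).
        × closes — contains both s and \lnot s.
  branch 2 (add r):
    ○ open, literals {r=true}.
1 branch closed, 2 open.
Each open branch fixes some atoms; the unmentioned ones are free. Counting distinct full assignments: branch {q=false, s=false} (r, p) contributes 4 new; branch {r=true} (p, s, q) contributes 6 new. Total: 10.

10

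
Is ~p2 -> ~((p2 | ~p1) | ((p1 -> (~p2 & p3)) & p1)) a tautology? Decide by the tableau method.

Assume the negation and expand:
Initial set: {~(~p2 -> ~((p2 | ~p1) | ((p1 -> (~p2 & p3)) & p1)))}.
~(~p2 -> ~((p2 | ~p1) | ((p1 -> (~p2 & p3)) & p1))): α-rule — add ~p2, ~~((p2 | ~p1) | ((p1 -> (~p2 & p3)) & p1)).
~~((p2 | ~p1) | ((p1 -> (~p2 & p3)) & p1)): β-rule — branch into (p2 | ~p1)  //  ((p1 -> (~p2 & p3)) & p1).
  branch 1 (add (p2 | ~p1)):
    (p2 | ~p1): β-rule — branch into p2  //  ~p1.
      branch 1.1 (add p2):
        × closes — contains both p2 and ~p2.
      branch 1.2 (add ~p1):
        ○ open, literals {p1=0, p2=0}.
  branch 2 (add ((p1 -> (~p2 & p3)) & p1)):
    ((p1 -> (~p2 & p3)) & p1): α-rule — add (p1 -> (~p2 & p3)), p1.
    (p1 -> (~p2 & p3)): β-rule — branch into ~p1  //  (~p2 & p3).
      branch 2.1 (add ~p1):
        × closes — contains both p1 and ~p1.
      branch 2.2 (add (~p2 & p3)):
        (~p2 & p3): α-rule — add ~p2, p3.
        ○ open, literals {p1=1, p2=0, p3=1}.
2 branches closed, 2 open.
An open branch gives a countermodel: p1=0, p2=0 (unmentioned atoms arbitrary); under it the original formula is false.

Not valid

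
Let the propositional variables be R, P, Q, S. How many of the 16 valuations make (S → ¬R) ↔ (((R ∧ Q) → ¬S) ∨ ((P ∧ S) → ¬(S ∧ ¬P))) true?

Initial set: {T ((S → ¬R) ↔ (((R ∧ Q) → ¬S) ∨ ((P ∧ S) → ¬(S ∧ ¬P))))}.
T ((S → ¬R) ↔ (((R ∧ Q) → ¬S) ∨ ((P ∧ S) → ¬(S ∧ ¬P)))): β-rule — branch into T (S → ¬R), T (((R ∧ Q) → ¬S) ∨ ((P ∧ S) → ¬(S ∧ ¬P)))  //  F (S → ¬R), F (((R ∧ Q) → ¬S) ∨ ((P ∧ S) → ¬(S ∧ ¬P))).
  branch 1 (add T (S → ¬R), T (((R ∧ Q) → ¬S) ∨ ((P ∧ S) → ¬(S ∧ ¬P)))):
    T (S → ¬R): β-rule — branch into F S  //  T ¬R.
      branch 1.1 (add F S):
        T (((R ∧ Q) → ¬S) ∨ ((P ∧ S) → ¬(S ∧ ¬P))): β-rule — branch into T ((R ∧ Q) → ¬S)  //  T ((P ∧ S) → ¬(S ∧ ¬P)).
          branch 1.1.1 (add T ((R ∧ Q) → ¬S)):
            T ((R ∧ Q) → ¬S): β-rule — branch into F (R ∧ Q)  //  T ¬S.
              branch 1.1.1.1 (add F (R ∧ Q)):
                F (R ∧ Q): β-rule — branch into F R  //  F Q.
                  branch 1.1.1.1.1 (add F R):
                    ○ open, literals {R=F, S=F}.
                  branch 1.1.1.1.2 (add F Q):
                    ○ open, literals {Q=F, S=F}.
              branch 1.1.1.2 (add T ¬S):
                ○ open, literals {S=F}.
          branch 1.1.2 (add T ((P ∧ S) → ¬(S ∧ ¬P))):
            T ((P ∧ S) → ¬(S ∧ ¬P)): β-rule — branch into F (P ∧ S)  //  T ¬(S ∧ ¬P).
              branch 1.1.2.1 (add F (P ∧ S)):
                F (P ∧ S): β-rule — branch into F P  //  F S.
                  branch 1.1.2.1.1 (add F P):
                    ○ open, literals {P=F, S=F}.
                  branch 1.1.2.1.2 (add F S):
                    ○ open, literals {S=F}.
              branch 1.1.2.2 (add T ¬(S ∧ ¬P)):
                T ¬(S ∧ ¬P): β-rule — branch into F S  //  F ¬P.
                  branch 1.1.2.2.1 (add F S):
                    ○ open, literals {S=F}.
                  branch 1.1.2.2.2 (add F ¬P):
                    ○ open, literals {P=T, S=F}.
      branch 1.2 (add T ¬R):
        T (((R ∧ Q) → ¬S) ∨ ((P ∧ S) → ¬(S ∧ ¬P))): β-rule — branch into T ((R ∧ Q) → ¬S)  //  T ((P ∧ S) → ¬(S ∧ ¬P)).
          branch 1.2.1 (add T ((R ∧ Q) → ¬S)):
            T ((R ∧ Q) → ¬S): β-rule — branch into F (R ∧ Q)  //  T ¬S.
              branch 1.2.1.1 (add F (R ∧ Q)):
                F (R ∧ Q): β-rule — branch into F R  //  F Q.
                  branch 1.2.1.1.1 (add F R):
                    ○ open, literals {R=F}.
                  branch 1.2.1.1.2 (add F Q):
                    ○ open, literals {Q=F, R=F}.
              branch 1.2.1.2 (add T ¬S):
                ○ open, literals {R=F, S=F}.
          branch 1.2.2 (add T ((P ∧ S) → ¬(S ∧ ¬P))):
            T ((P ∧ S) → ¬(S ∧ ¬P)): β-rule — branch into F (P ∧ S)  //  T ¬(S ∧ ¬P).
              branch 1.2.2.1 (add F (P ∧ S)):
                F (P ∧ S): β-rule — branch into F P  //  F S.
                  branch 1.2.2.1.1 (add F P):
                    ○ open, literals {P=F, R=F}.
                  branch 1.2.2.1.2 (add F S):
                    ○ open, literals {R=F, S=F}.
              branch 1.2.2.2 (add T ¬(S ∧ ¬P)):
                T ¬(S ∧ ¬P): β-rule — branch into F S  //  F ¬P.
                  branch 1.2.2.2.1 (add F S):
                    ○ open, literals {R=F, S=F}.
                  branch 1.2.2.2.2 (add F ¬P):
                    ○ open, literals {P=T, R=F}.
  branch 2 (add F (S → ¬R), F (((R ∧ Q) → ¬S) ∨ ((P ∧ S) → ¬(S ∧ ¬P)))):
    F (S → ¬R): α-rule — add T S, F ¬R.
    F (((R ∧ Q) → ¬S) ∨ ((P ∧ S) → ¬(S ∧ ¬P))): α-rule — add F ((R ∧ Q) → ¬S), F ((P ∧ S) → ¬(S ∧ ¬P)).
    F ((R ∧ Q) → ¬S): α-rule — add T (R ∧ Q), F ¬S.
    F ((P ∧ S) → ¬(S ∧ ¬P)): α-rule — add T (P ∧ S), F ¬(S ∧ ¬P).
    T (R ∧ Q): α-rule — add T R, T Q.
    T (P ∧ S): α-rule — add T P, T S.
    F ¬(S ∧ ¬P): α-rule — add T S, T ¬P.
    × closes — contains both P and ¬P.
1 branch closed, 14 open.
Each open branch fixes some atoms; the unmentioned ones are free. Counting distinct full assignments: branch {R=F, S=F} (P, Q) contributes 4 new; branch {Q=F, S=F} (R, P) contributes 2 new; branch {S=F} (R, P, Q) contributes 2 new; branch {P=F, S=F} (R, Q) contributes 0 new; branch {S=F} (R, P, Q) contributes 0 new; branch {S=F} (R, P, Q) contributes 0 new; branch {P=T, S=F} (R, Q) contributes 0 new; branch {R=F} (P, Q, S) contributes 4 new; branch {Q=F, R=F} (P, S) contributes 0 new; branch {R=F, S=F} (P, Q) contributes 0 new; branch {P=F, R=F} (Q, S) contributes 0 new; branch {R=F, S=F} (P, Q) contributes 0 new; branch {R=F, S=F} (P, Q) contributes 0 new; branch {P=T, R=F} (Q, S) contributes 0 new. Total: 12.

12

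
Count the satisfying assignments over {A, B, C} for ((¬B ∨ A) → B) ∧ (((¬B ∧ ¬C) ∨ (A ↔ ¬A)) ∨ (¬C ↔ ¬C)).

4

Initial set: {(((¬B ∨ A) → B) ∧ (((¬B ∧ ¬C) ∨ (A ↔ ¬A)) ∨ (¬C ↔ ¬C)))}.
(((¬B ∨ A) → B) ∧ (((¬B ∧ ¬C) ∨ (A ↔ ¬A)) ∨ (¬C ↔ ¬C))): α-rule — add ((¬B ∨ A) → B), (((¬B ∧ ¬C) ∨ (A ↔ ¬A)) ∨ (¬C ↔ ¬C)).
((¬B ∨ A) → B): β-rule — branch into ¬(¬B ∨ A)  //  B.
  branch 1 (add ¬(¬B ∨ A)):
    ¬(¬B ∨ A): α-rule — add ¬¬B, ¬A.
    (((¬B ∧ ¬C) ∨ (A ↔ ¬A)) ∨ (¬C ↔ ¬C)): β-rule — branch into ((¬B ∧ ¬C) ∨ (A ↔ ¬A))  //  (¬C ↔ ¬C).
      branch 1.1 (add ((¬B ∧ ¬C) ∨ (A ↔ ¬A))):
        ((¬B ∧ ¬C) ∨ (A ↔ ¬A)): β-rule — branch into (¬B ∧ ¬C)  //  (A ↔ ¬A).
          branch 1.1.1 (add (¬B ∧ ¬C)):
            (¬B ∧ ¬C): α-rule — add ¬B, ¬C.
            × closes — contains both B and ¬B.
          branch 1.1.2 (add (A ↔ ¬A)):
            (A ↔ ¬A): β-rule — branch into A, ¬A  //  ¬A, ¬¬A.
              branch 1.1.2.1 (add A, ¬A):
                × closes — contains both A and ¬A.
              branch 1.1.2.2 (add ¬A, ¬¬A):
                × closes — contains both A and ¬A.
      branch 1.2 (add (¬C ↔ ¬C)):
        (¬C ↔ ¬C): β-rule — branch into ¬C, ¬C  //  ¬¬C, ¬¬C.
          branch 1.2.1 (add ¬C, ¬C):
            ○ open, literals {A=false, B=true, C=false}.
          branch 1.2.2 (add ¬¬C, ¬¬C):
            ○ open, literals {A=false, B=true, C=true}.
  branch 2 (add B):
    (((¬B ∧ ¬C) ∨ (A ↔ ¬A)) ∨ (¬C ↔ ¬C)): β-rule — branch into ((¬B ∧ ¬C) ∨ (A ↔ ¬A))  //  (¬C ↔ ¬C).
      branch 2.1 (add ((¬B ∧ ¬C) ∨ (A ↔ ¬A))):
        ((¬B ∧ ¬C) ∨ (A ↔ ¬A)): β-rule — branch into (¬B ∧ ¬C)  //  (A ↔ ¬A).
          branch 2.1.1 (add (¬B ∧ ¬C)):
            (¬B ∧ ¬C): α-rule — add ¬B, ¬C.
            × closes — contains both B and ¬B.
          branch 2.1.2 (add (A ↔ ¬A)):
            (A ↔ ¬A): β-rule — branch into A, ¬A  //  ¬A, ¬¬A.
              branch 2.1.2.1 (add A, ¬A):
                × closes — contains both A and ¬A.
              branch 2.1.2.2 (add ¬A, ¬¬A):
                × closes — contains both A and ¬A.
      branch 2.2 (add (¬C ↔ ¬C)):
        (¬C ↔ ¬C): β-rule — branch into ¬C, ¬C  //  ¬¬C, ¬¬C.
          branch 2.2.1 (add ¬C, ¬C):
            ○ open, literals {B=true, C=false}.
          branch 2.2.2 (add ¬¬C, ¬¬C):
            ○ open, literals {B=true, C=true}.
6 branches closed, 4 open.
Each open branch fixes some atoms; the unmentioned ones are free. Counting distinct full assignments: branch {A=false, B=true, C=false} (none free) contributes 1 new; branch {A=false, B=true, C=true} (none free) contributes 1 new; branch {B=true, C=false} (A) contributes 1 new; branch {B=true, C=true} (A) contributes 1 new. Total: 4.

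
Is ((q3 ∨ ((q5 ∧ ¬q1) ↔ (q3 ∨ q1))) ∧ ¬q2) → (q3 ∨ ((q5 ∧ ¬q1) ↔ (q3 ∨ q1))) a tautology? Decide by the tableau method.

Assume the negation and expand:
Initial set: {¬(((q3 ∨ ((q5 ∧ ¬q1) ↔ (q3 ∨ q1))) ∧ ¬q2) → (q3 ∨ ((q5 ∧ ¬q1) ↔ (q3 ∨ q1))))}.
¬(((q3 ∨ ((q5 ∧ ¬q1) ↔ (q3 ∨ q1))) ∧ ¬q2) → (q3 ∨ ((q5 ∧ ¬q1) ↔ (q3 ∨ q1)))): α-rule — add ((q3 ∨ ((q5 ∧ ¬q1) ↔ (q3 ∨ q1))) ∧ ¬q2), ¬(q3 ∨ ((q5 ∧ ¬q1) ↔ (q3 ∨ q1))).
((q3 ∨ ((q5 ∧ ¬q1) ↔ (q3 ∨ q1))) ∧ ¬q2): α-rule — add (q3 ∨ ((q5 ∧ ¬q1) ↔ (q3 ∨ q1))), ¬q2.
¬(q3 ∨ ((q5 ∧ ¬q1) ↔ (q3 ∨ q1))): α-rule — add ¬q3, ¬((q5 ∧ ¬q1) ↔ (q3 ∨ q1)).
(q3 ∨ ((q5 ∧ ¬q1) ↔ (q3 ∨ q1))): β-rule — branch into q3  //  ((q5 ∧ ¬q1) ↔ (q3 ∨ q1)).
  branch 1 (add q3):
    × closes — contains both q3 and ¬q3.
  branch 2 (add ((q5 ∧ ¬q1) ↔ (q3 ∨ q1))):
    ¬((q5 ∧ ¬q1) ↔ (q3 ∨ q1)): β-rule — branch into (q5 ∧ ¬q1), ¬(q3 ∨ q1)  //  ¬(q5 ∧ ¬q1), (q3 ∨ q1).
      branch 2.1 (add (q5 ∧ ¬q1), ¬(q3 ∨ q1)):
        (q5 ∧ ¬q1): α-rule — add q5, ¬q1.
        ¬(q3 ∨ q1): α-rule — add ¬q3, ¬q1.
        ((q5 ∧ ¬q1) ↔ (q3 ∨ q1)): β-rule — branch into (q5 ∧ ¬q1), (q3 ∨ q1)  //  ¬(q5 ∧ ¬q1), ¬(q3 ∨ q1).
          branch 2.1.1 (add (q5 ∧ ¬q1), (q3 ∨ q1)):
            (q5 ∧ ¬q1): α-rule — add q5, ¬q1.
            (q3 ∨ q1): β-rule — branch into q3  //  q1.
              branch 2.1.1.1 (add q3):
                × closes — contains both q3 and ¬q3.
              branch 2.1.1.2 (add q1):
                × closes — contains both q1 and ¬q1.
          branch 2.1.2 (add ¬(q5 ∧ ¬q1), ¬(q3 ∨ q1)):
            ¬(q3 ∨ q1): α-rule — add ¬q3, ¬q1.
            ¬(q5 ∧ ¬q1): β-rule — branch into ¬q5  //  ¬¬q1.
              branch 2.1.2.1 (add ¬q5):
                × closes — contains both q5 and ¬q5.
              branch 2.1.2.2 (add ¬¬q1):
                × closes — contains both q1 and ¬q1.
      branch 2.2 (add ¬(q5 ∧ ¬q1), (q3 ∨ q1)):
        ((q5 ∧ ¬q1) ↔ (q3 ∨ q1)): β-rule — branch into (q5 ∧ ¬q1), (q3 ∨ q1)  //  ¬(q5 ∧ ¬q1), ¬(q3 ∨ q1).
          branch 2.2.1 (add (q5 ∧ ¬q1), (q3 ∨ q1)):
            (q5 ∧ ¬q1): α-rule — add q5, ¬q1.
            ¬(q5 ∧ ¬q1): β-rule — branch into ¬q5  //  ¬¬q1.
              branch 2.2.1.1 (add ¬q5):
                × closes — contains both q5 and ¬q5.
              branch 2.2.1.2 (add ¬¬q1):
                × closes — contains both q1 and ¬q1.
          branch 2.2.2 (add ¬(q5 ∧ ¬q1), ¬(q3 ∨ q1)):
            ¬(q3 ∨ q1): α-rule — add ¬q3, ¬q1.
            ¬(q5 ∧ ¬q1): β-rule — branch into ¬q5  //  ¬¬q1.
              branch 2.2.2.1 (add ¬q5):
                (q3 ∨ q1): β-rule — branch into q3  //  q1.
                  branch 2.2.2.1.1 (add q3):
                    × closes — contains both q3 and ¬q3.
                  branch 2.2.2.1.2 (add q1):
                    × closes — contains both q1 and ¬q1.
              branch 2.2.2.2 (add ¬¬q1):
                × closes — contains both q1 and ¬q1.
All 10 branches close.
Every branch closed, so the negation is unsatisfiable and the formula is valid.

Valid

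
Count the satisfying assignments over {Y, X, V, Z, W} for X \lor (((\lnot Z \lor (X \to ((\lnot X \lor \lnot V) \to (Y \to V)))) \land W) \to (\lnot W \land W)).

24

Initial set: {T (X \lor (((\lnot Z \lor (X \to ((\lnot X \lor \lnot V) \to (Y \to V)))) \land W) \to (\lnot W \land W)))}.
T (X \lor (((\lnot Z \lor (X \to ((\lnot X \lor \lnot V) \to (Y \to V)))) \land W) \to (\lnot W \land W))): β-rule — branch into T X  //  T (((\lnot Z \lor (X \to ((\lnot X \lor \lnot V) \to (Y \to V)))) \land W) \to (\lnot W \land W)).
  branch 1 (add T X):
    ○ open, literals {X=1}.
  branch 2 (add T (((\lnot Z \lor (X \to ((\lnot X \lor \lnot V) \to (Y \to V)))) \land W) \to (\lnot W \land W))):
    T (((\lnot Z \lor (X \to ((\lnot X \lor \lnot V) \to (Y \to V)))) \land W) \to (\lnot W \land W)): β-rule — branch into F ((\lnot Z \lor (X \to ((\lnot X \lor \lnot V) \to (Y \to V)))) \land W)  //  T (\lnot W \land W).
      branch 2.1 (add F ((\lnot Z \lor (X \to ((\lnot X \lor \lnot V) \to (Y \to V)))) \land W)):
        F ((\lnot Z \lor (X \to ((\lnot X \lor \lnot V) \to (Y \to V)))) \land W): β-rule — branch into F (\lnot Z \lor (X \to ((\lnot X \lor \lnot V) \to (Y \to V))))  //  F W.
          branch 2.1.1 (add F (\lnot Z \lor (X \to ((\lnot X \lor \lnot V) \to (Y \to V))))):
            F (\lnot Z \lor (X \to ((\lnot X \lor \lnot V) \to (Y \to V)))): α-rule — add F \lnot Z, F (X \to ((\lnot X \lor \lnot V) \to (Y \to V))).
            F (X \to ((\lnot X \lor \lnot V) \to (Y \to V))): α-rule — add T X, F ((\lnot X \lor \lnot V) \to (Y \to V)).
            F ((\lnot X \lor \lnot V) \to (Y \to V)): α-rule — add T (\lnot X \lor \lnot V), F (Y \to V).
            F (Y \to V): α-rule — add T Y, F V.
            T (\lnot X \lor \lnot V): β-rule — branch into T \lnot X  //  T \lnot V.
              branch 2.1.1.1 (add T \lnot X):
                × closes — contains both X and \lnot X.
              branch 2.1.1.2 (add T \lnot V):
                ○ open, literals {V=0, X=1, Y=1, Z=1}.
          branch 2.1.2 (add F W):
            ○ open, literals {W=0}.
      branch 2.2 (add T (\lnot W \land W)):
        T (\lnot W \land W): α-rule — add T \lnot W, T W.
        × closes — contains both W and \lnot W.
2 branches closed, 3 open.
Each open branch fixes some atoms; the unmentioned ones are free. Counting distinct full assignments: branch {X=1} (Y, V, Z, W) contributes 16 new; branch {V=0, X=1, Y=1, Z=1} (W) contributes 0 new; branch {W=0} (Y, X, V, Z) contributes 8 new. Total: 24.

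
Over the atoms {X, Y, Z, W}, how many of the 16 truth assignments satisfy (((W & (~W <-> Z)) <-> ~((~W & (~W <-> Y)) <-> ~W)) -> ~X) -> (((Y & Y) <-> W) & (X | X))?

7

Initial set: {((((W & (~W <-> Z)) <-> ~((~W & (~W <-> Y)) <-> ~W)) -> ~X) -> (((Y & Y) <-> W) & (X | X)))}.
((((W & (~W <-> Z)) <-> ~((~W & (~W <-> Y)) <-> ~W)) -> ~X) -> (((Y & Y) <-> W) & (X | X))): β-rule — branch into ~(((W & (~W <-> Z)) <-> ~((~W & (~W <-> Y)) <-> ~W)) -> ~X)  //  (((Y & Y) <-> W) & (X | X)).
  branch 1 (add ~(((W & (~W <-> Z)) <-> ~((~W & (~W <-> Y)) <-> ~W)) -> ~X)):
    ~(((W & (~W <-> Z)) <-> ~((~W & (~W <-> Y)) <-> ~W)) -> ~X): α-rule — add ((W & (~W <-> Z)) <-> ~((~W & (~W <-> Y)) <-> ~W)), ~~X.
    ((W & (~W <-> Z)) <-> ~((~W & (~W <-> Y)) <-> ~W)): β-rule — branch into (W & (~W <-> Z)), ~((~W & (~W <-> Y)) <-> ~W)  //  ~(W & (~W <-> Z)), ~~((~W & (~W <-> Y)) <-> ~W).
      branch 1.1 (add (W & (~W <-> Z)), ~((~W & (~W <-> Y)) <-> ~W)):
        (W & (~W <-> Z)): α-rule — add W, (~W <-> Z).
        ~((~W & (~W <-> Y)) <-> ~W): β-rule — branch into (~W & (~W <-> Y)), ~~W  //  ~(~W & (~W <-> Y)), ~W.
          branch 1.1.1 (add (~W & (~W <-> Y)), ~~W):
            (~W & (~W <-> Y)): α-rule — add ~W, (~W <-> Y).
            × closes — contains both W and ~W.
          branch 1.1.2 (add ~(~W & (~W <-> Y)), ~W):
            × closes — contains both W and ~W.
      branch 1.2 (add ~(W & (~W <-> Z)), ~~((~W & (~W <-> Y)) <-> ~W)):
        ~(W & (~W <-> Z)): β-rule — branch into ~W  //  ~(~W <-> Z).
          branch 1.2.1 (add ~W):
            ~~((~W & (~W <-> Y)) <-> ~W): β-rule — branch into (~W & (~W <-> Y)), ~W  //  ~(~W & (~W <-> Y)), ~~W.
              branch 1.2.1.1 (add (~W & (~W <-> Y)), ~W):
                (~W & (~W <-> Y)): α-rule — add ~W, (~W <-> Y).
                (~W <-> Y): β-rule — branch into ~W, Y  //  ~~W, ~Y.
                  branch 1.2.1.1.1 (add ~W, Y):
                    ○ open, literals {W=0, X=1, Y=1}.
                  branch 1.2.1.1.2 (add ~~W, ~Y):
                    × closes — contains both W and ~W.
              branch 1.2.1.2 (add ~(~W & (~W <-> Y)), ~~W):
                × closes — contains both W and ~W.
          branch 1.2.2 (add ~(~W <-> Z)):
            ~~((~W & (~W <-> Y)) <-> ~W): β-rule — branch into (~W & (~W <-> Y)), ~W  //  ~(~W & (~W <-> Y)), ~~W.
              branch 1.2.2.1 (add (~W & (~W <-> Y)), ~W):
                (~W & (~W <-> Y)): α-rule — add ~W, (~W <-> Y).
                ~(~W <-> Z): β-rule — branch into ~W, ~Z  //  ~~W, Z.
                  branch 1.2.2.1.1 (add ~W, ~Z):
                    (~W <-> Y): β-rule — branch into ~W, Y  //  ~~W, ~Y.
                      branch 1.2.2.1.1.1 (add ~W, Y):
                        ○ open, literals {W=0, X=1, Y=1, Z=0}.
                      branch 1.2.2.1.1.2 (add ~~W, ~Y):
                        × closes — contains both W and ~W.
                  branch 1.2.2.1.2 (add ~~W, Z):
                    × closes — contains both W and ~W.
              branch 1.2.2.2 (add ~(~W & (~W <-> Y)), ~~W):
                ~(~W <-> Z): β-rule — branch into ~W, ~Z  //  ~~W, Z.
                  branch 1.2.2.2.1 (add ~W, ~Z):
                    × closes — contains both W and ~W.
                  branch 1.2.2.2.2 (add ~~W, Z):
                    ~(~W & (~W <-> Y)): β-rule — branch into ~~W  //  ~(~W <-> Y).
                      branch 1.2.2.2.2.1 (add ~~W):
                        ○ open, literals {W=1, X=1, Z=1}.
                      branch 1.2.2.2.2.2 (add ~(~W <-> Y)):
                        ~(~W <-> Y): β-rule — branch into ~W, ~Y  //  ~~W, Y.
                          branch 1.2.2.2.2.2.1 (add ~W, ~Y):
                            × closes — contains both W and ~W.
                          branch 1.2.2.2.2.2.2 (add ~~W, Y):
                            ○ open, literals {W=1, X=1, Y=1, Z=1}.
  branch 2 (add (((Y & Y) <-> W) & (X | X))):
    (((Y & Y) <-> W) & (X | X)): α-rule — add ((Y & Y) <-> W), (X | X).
    ((Y & Y) <-> W): β-rule — branch into (Y & Y), W  //  ~(Y & Y), ~W.
      branch 2.1 (add (Y & Y), W):
        (Y & Y): α-rule — add Y, Y.
        (X | X): β-rule — branch into X  //  X.
          branch 2.1.1 (add X):
            ○ open, literals {W=1, X=1, Y=1}.
          branch 2.1.2 (add X):
            ○ open, literals {W=1, X=1, Y=1}.
      branch 2.2 (add ~(Y & Y), ~W):
        (X | X): β-rule — branch into X  //  X.
          branch 2.2.1 (add X):
            ~(Y & Y): β-rule — branch into ~Y  //  ~Y.
              branch 2.2.1.1 (add ~Y):
                ○ open, literals {W=0, X=1, Y=0}.
              branch 2.2.1.2 (add ~Y):
                ○ open, literals {W=0, X=1, Y=0}.
          branch 2.2.2 (add X):
            ~(Y & Y): β-rule — branch into ~Y  //  ~Y.
              branch 2.2.2.1 (add ~Y):
                ○ open, literals {W=0, X=1, Y=0}.
              branch 2.2.2.2 (add ~Y):
                ○ open, literals {W=0, X=1, Y=0}.
8 branches closed, 10 open.
Each open branch fixes some atoms; the unmentioned ones are free. Counting distinct full assignments: branch {W=0, X=1, Y=1} (Z) contributes 2 new; branch {W=0, X=1, Y=1, Z=0} (none free) contributes 0 new; branch {W=1, X=1, Z=1} (Y) contributes 2 new; branch {W=1, X=1, Y=1, Z=1} (none free) contributes 0 new; branch {W=1, X=1, Y=1} (Z) contributes 1 new; branch {W=1, X=1, Y=1} (Z) contributes 0 new; branch {W=0, X=1, Y=0} (Z) contributes 2 new; branch {W=0, X=1, Y=0} (Z) contributes 0 new; branch {W=0, X=1, Y=0} (Z) contributes 0 new; branch {W=0, X=1, Y=0} (Z) contributes 0 new. Total: 7.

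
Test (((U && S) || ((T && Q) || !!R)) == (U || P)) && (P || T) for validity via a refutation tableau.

Not valid

Assume the negation and expand:
Initial set: {!((((U && S) || ((T && Q) || !!R)) == (U || P)) && (P || T))}.
!((((U && S) || ((T && Q) || !!R)) == (U || P)) && (P || T)): β-rule — branch into !(((U && S) || ((T && Q) || !!R)) == (U || P))  //  !(P || T).
  branch 1 (add !(((U && S) || ((T && Q) || !!R)) == (U || P))):
    !(((U && S) || ((T && Q) || !!R)) == (U || P)): β-rule — branch into ((U && S) || ((T && Q) || !!R)), !(U || P)  //  !((U && S) || ((T && Q) || !!R)), (U || P).
      branch 1.1 (add ((U && S) || ((T && Q) || !!R)), !(U || P)):
        !(U || P): α-rule — add !U, !P.
        ((U && S) || ((T && Q) || !!R)): β-rule — branch into (U && S)  //  ((T && Q) || !!R).
          branch 1.1.1 (add (U && S)):
            (U && S): α-rule — add U, S.
            × closes — contains both U and !U.
          branch 1.1.2 (add ((T && Q) || !!R)):
            ((T && Q) || !!R): β-rule — branch into (T && Q)  //  !!R.
              branch 1.1.2.1 (add (T && Q)):
                (T && Q): α-rule — add T, Q.
                ○ open, literals {P=false, Q=true, T=true, U=false}.
              branch 1.1.2.2 (add !!R):
                !!R: drop double negation, giving R.
                ○ open, literals {P=false, R=true, U=false}.
      branch 1.2 (add !((U && S) || ((T && Q) || !!R)), (U || P)):
        !((U && S) || ((T && Q) || !!R)): α-rule — add !(U && S), !((T && Q) || !!R).
        !((T && Q) || !!R): α-rule — add !(T && Q), !!!R.
        !!!R: drop double negation, giving !R.
        (U || P): β-rule — branch into U  //  P.
          branch 1.2.1 (add U):
            !(U && S): β-rule — branch into !U  //  !S.
              branch 1.2.1.1 (add !U):
                × closes — contains both U and !U.
              branch 1.2.1.2 (add !S):
                !(T && Q): β-rule — branch into !T  //  !Q.
                  branch 1.2.1.2.1 (add !T):
                    ○ open, literals {R=false, S=false, T=false, U=true}.
                  branch 1.2.1.2.2 (add !Q):
                    ○ open, literals {Q=false, R=false, S=false, U=true}.
          branch 1.2.2 (add P):
            !(U && S): β-rule — branch into !U  //  !S.
              branch 1.2.2.1 (add !U):
                !(T && Q): β-rule — branch into !T  //  !Q.
                  branch 1.2.2.1.1 (add !T):
                    ○ open, literals {P=true, R=false, T=false, U=false}.
                  branch 1.2.2.1.2 (add !Q):
                    ○ open, literals {P=true, Q=false, R=false, U=false}.
              branch 1.2.2.2 (add !S):
                !(T && Q): β-rule — branch into !T  //  !Q.
                  branch 1.2.2.2.1 (add !T):
                    ○ open, literals {P=true, R=false, S=false, T=false}.
                  branch 1.2.2.2.2 (add !Q):
                    ○ open, literals {P=true, Q=false, R=false, S=false}.
  branch 2 (add !(P || T)):
    !(P || T): α-rule — add !P, !T.
    ○ open, literals {P=false, T=false}.
2 branches closed, 9 open.
An open branch gives a countermodel: P=false, Q=true, T=true, U=false (unmentioned atoms arbitrary); under it the original formula is false.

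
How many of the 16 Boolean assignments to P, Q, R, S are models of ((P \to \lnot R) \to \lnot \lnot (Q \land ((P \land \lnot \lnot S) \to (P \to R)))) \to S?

11

Initial set: {T (((P \to \lnot R) \to \lnot \lnot (Q \land ((P \land \lnot \lnot S) \to (P \to R)))) \to S)}.
T (((P \to \lnot R) \to \lnot \lnot (Q \land ((P \land \lnot \lnot S) \to (P \to R)))) \to S): β-rule — branch into F ((P \to \lnot R) \to \lnot \lnot (Q \land ((P \land \lnot \lnot S) \to (P \to R))))  //  T S.
  branch 1 (add F ((P \to \lnot R) \to \lnot \lnot (Q \land ((P \land \lnot \lnot S) \to (P \to R))))):
    F ((P \to \lnot R) \to \lnot \lnot (Q \land ((P \land \lnot \lnot S) \to (P \to R)))): α-rule — add T (P \to \lnot R), F \lnot \lnot (Q \land ((P \land \lnot \lnot S) \to (P \to R))).
    F \lnot \lnot (Q \land ((P \land \lnot \lnot S) \to (P \to R))): drop double negation, giving F (Q \land ((P \land \lnot \lnot S) \to (P \to R))).
    T (P \to \lnot R): β-rule — branch into F P  //  T \lnot R.
      branch 1.1 (add F P):
        F (Q \land ((P \land \lnot \lnot S) \to (P \to R))): β-rule — branch into F Q  //  F ((P \land \lnot \lnot S) \to (P \to R)).
          branch 1.1.1 (add F Q):
            ○ open, literals {P=false, Q=false}.
          branch 1.1.2 (add F ((P \land \lnot \lnot S) \to (P \to R))):
            F ((P \land \lnot \lnot S) \to (P \to R)): α-rule — add T (P \land \lnot \lnot S), F (P \to R).
            T (P \land \lnot \lnot S): α-rule — add T P, T \lnot \lnot S.
            × closes — contains both P and \lnot P.
      branch 1.2 (add T \lnot R):
        F (Q \land ((P \land \lnot \lnot S) \to (P \to R))): β-rule — branch into F Q  //  F ((P \land \lnot \lnot S) \to (P \to R)).
          branch 1.2.1 (add F Q):
            ○ open, literals {Q=false, R=false}.
          branch 1.2.2 (add F ((P \land \lnot \lnot S) \to (P \to R))):
            F ((P \land \lnot \lnot S) \to (P \to R)): α-rule — add T (P \land \lnot \lnot S), F (P \to R).
            T (P \land \lnot \lnot S): α-rule — add T P, T \lnot \lnot S.
            F (P \to R): α-rule — add T P, F R.
            T \lnot \lnot S: drop double negation, giving T S.
            ○ open, literals {P=true, R=false, S=true}.
  branch 2 (add T S):
    ○ open, literals {S=true}.
1 branch closed, 4 open.
Each open branch fixes some atoms; the unmentioned ones are free. Counting distinct full assignments: branch {P=false, Q=false} (R, S) contributes 4 new; branch {Q=false, R=false} (P, S) contributes 2 new; branch {P=true, R=false, S=true} (Q) contributes 1 new; branch {S=true} (P, Q, R) contributes 4 new. Total: 11.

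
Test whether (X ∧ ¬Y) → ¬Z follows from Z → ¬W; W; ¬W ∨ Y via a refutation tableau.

Initial set: {(Z → ¬W); W; (¬W ∨ Y); ¬((X ∧ ¬Y) → ¬Z)}.
¬((X ∧ ¬Y) → ¬Z): α-rule — add (X ∧ ¬Y), ¬¬Z.
(X ∧ ¬Y): α-rule — add X, ¬Y.
(Z → ¬W): β-rule — branch into ¬Z  //  ¬W.
  branch 1 (add ¬Z):
    × closes — contains both Z and ¬Z.
  branch 2 (add ¬W):
    × closes — contains both W and ¬W.
All 2 branches close.
Every branch closed, so the premises entail the conclusion.

Yes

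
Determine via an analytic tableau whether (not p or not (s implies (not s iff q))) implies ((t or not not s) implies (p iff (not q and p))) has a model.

Satisfiable

Initial set: {((not p or not (s implies (not s iff q))) implies ((t or not not s) implies (p iff (not q and p))))}.
((not p or not (s implies (not s iff q))) implies ((t or not not s) implies (p iff (not q and p)))): β-rule — branch into not (not p or not (s implies (not s iff q)))  //  ((t or not not s) implies (p iff (not q and p))).
  branch 1 (add not (not p or not (s implies (not s iff q)))):
    not (not p or not (s implies (not s iff q))): α-rule — add not not p, not not (s implies (not s iff q)).
    not not (s implies (not s iff q)): β-rule — branch into not s  //  (not s iff q).
      branch 1.1 (add not s):
        ○ open, literals {p=T, s=F}.
      branch 1.2 (add (not s iff q)):
        (not s iff q): β-rule — branch into not s, q  //  not not s, not q.
          branch 1.2.1 (add not s, q):
            ○ open, literals {p=T, q=T, s=F}.
          branch 1.2.2 (add not not s, not q):
            ○ open, literals {p=T, q=F, s=T}.
  branch 2 (add ((t or not not s) implies (p iff (not q and p)))):
    ((t or not not s) implies (p iff (not q and p))): β-rule — branch into not (t or not not s)  //  (p iff (not q and p)).
      branch 2.1 (add not (t or not not s)):
        not (t or not not s): α-rule — add not t, not not not s.
        not not not s: drop double negation, giving not s.
        ○ open, literals {s=F, t=F}.
      branch 2.2 (add (p iff (not q and p))):
        (p iff (not q and p)): β-rule — branch into p, (not q and p)  //  not p, not (not q and p).
          branch 2.2.1 (add p, (not q and p)):
            (not q and p): α-rule — add not q, p.
            ○ open, literals {p=T, q=F}.
          branch 2.2.2 (add not p, not (not q and p)):
            not (not q and p): β-rule — branch into not not q  //  not p.
              branch 2.2.2.1 (add not not q):
                ○ open, literals {p=F, q=T}.
              branch 2.2.2.2 (add not p):
                ○ open, literals {p=F}.
0 branches closed, 7 open.
An open branch gives a satisfying assignment: p=T, s=F.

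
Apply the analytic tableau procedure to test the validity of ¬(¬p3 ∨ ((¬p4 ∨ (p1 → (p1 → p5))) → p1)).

Assume the negation and expand:
Initial set: {¬¬(¬p3 ∨ ((¬p4 ∨ (p1 → (p1 → p5))) → p1))}.
¬¬(¬p3 ∨ ((¬p4 ∨ (p1 → (p1 → p5))) → p1)): β-rule — branch into ¬p3  //  ((¬p4 ∨ (p1 → (p1 → p5))) → p1).
  branch 1 (add ¬p3):
    ○ open, literals {p3=false}.
  branch 2 (add ((¬p4 ∨ (p1 → (p1 → p5))) → p1)):
    ((¬p4 ∨ (p1 → (p1 → p5))) → p1): β-rule — branch into ¬(¬p4 ∨ (p1 → (p1 → p5)))  //  p1.
      branch 2.1 (add ¬(¬p4 ∨ (p1 → (p1 → p5)))):
        ¬(¬p4 ∨ (p1 → (p1 → p5))): α-rule — add ¬¬p4, ¬(p1 → (p1 → p5)).
        ¬(p1 → (p1 → p5)): α-rule — add p1, ¬(p1 → p5).
        ¬(p1 → p5): α-rule — add p1, ¬p5.
        ○ open, literals {p1=true, p4=true, p5=false}.
      branch 2.2 (add p1):
        ○ open, literals {p1=true}.
0 branches closed, 3 open.
An open branch gives a countermodel: p3=false (unmentioned atoms arbitrary); under it the original formula is false.

Not valid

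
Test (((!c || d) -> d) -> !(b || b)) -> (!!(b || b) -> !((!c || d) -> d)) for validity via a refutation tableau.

Assume the negation and expand:
Initial set: {!((((!c || d) -> d) -> !(b || b)) -> (!!(b || b) -> !((!c || d) -> d)))}.
!((((!c || d) -> d) -> !(b || b)) -> (!!(b || b) -> !((!c || d) -> d))): α-rule — add (((!c || d) -> d) -> !(b || b)), !(!!(b || b) -> !((!c || d) -> d)).
!(!!(b || b) -> !((!c || d) -> d)): α-rule — add !!(b || b), !!((!c || d) -> d).
!!(b || b): drop double negation, giving (b || b).
(((!c || d) -> d) -> !(b || b)): β-rule — branch into !((!c || d) -> d)  //  !(b || b).
  branch 1 (add !((!c || d) -> d)):
    !((!c || d) -> d): α-rule — add (!c || d), !d.
    !!((!c || d) -> d): β-rule — branch into !(!c || d)  //  d.
      branch 1.1 (add !(!c || d)):
        !(!c || d): α-rule — add !!c, !d.
        (b || b): β-rule — branch into b  //  b.
          branch 1.1.1 (add b):
            (!c || d): β-rule — branch into !c  //  d.
              branch 1.1.1.1 (add !c):
                × closes — contains both c and !c.
              branch 1.1.1.2 (add d):
                × closes — contains both d and !d.
          branch 1.1.2 (add b):
            (!c || d): β-rule — branch into !c  //  d.
              branch 1.1.2.1 (add !c):
                × closes — contains both c and !c.
              branch 1.1.2.2 (add d):
                × closes — contains both d and !d.
      branch 1.2 (add d):
        × closes — contains both d and !d.
  branch 2 (add !(b || b)):
    !(b || b): α-rule — add !b, !b.
    !!((!c || d) -> d): β-rule — branch into !(!c || d)  //  d.
      branch 2.1 (add !(!c || d)):
        !(!c || d): α-rule — add !!c, !d.
        (b || b): β-rule — branch into b  //  b.
          branch 2.1.1 (add b):
            × closes — contains both b and !b.
          branch 2.1.2 (add b):
            × closes — contains both b and !b.
      branch 2.2 (add d):
        (b || b): β-rule — branch into b  //  b.
          branch 2.2.1 (add b):
            × closes — contains both b and !b.
          branch 2.2.2 (add b):
            × closes — contains both b and !b.
All 9 branches close.
Every branch closed, so the negation is unsatisfiable and the formula is valid.

Valid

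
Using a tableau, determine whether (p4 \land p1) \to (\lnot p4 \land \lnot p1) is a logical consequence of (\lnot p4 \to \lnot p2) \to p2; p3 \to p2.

No

Initial set: {T ((\lnot p4 \to \lnot p2) \to p2); T (p3 \to p2); F ((p4 \land p1) \to (\lnot p4 \land \lnot p1))}.
F ((p4 \land p1) \to (\lnot p4 \land \lnot p1)): α-rule — add T (p4 \land p1), F (\lnot p4 \land \lnot p1).
T (p4 \land p1): α-rule — add T p4, T p1.
T ((\lnot p4 \to \lnot p2) \to p2): β-rule — branch into F (\lnot p4 \to \lnot p2)  //  T p2.
  branch 1 (add F (\lnot p4 \to \lnot p2)):
    F (\lnot p4 \to \lnot p2): α-rule — add T \lnot p4, F \lnot p2.
    × closes — contains both p4 and \lnot p4.
  branch 2 (add T p2):
    T (p3 \to p2): β-rule — branch into F p3  //  T p2.
      branch 2.1 (add F p3):
        F (\lnot p4 \land \lnot p1): β-rule — branch into F \lnot p4  //  F \lnot p1.
          branch 2.1.1 (add F \lnot p4):
            ○ open, literals {p1=true, p2=true, p3=false, p4=true}.
          branch 2.1.2 (add F \lnot p1):
            ○ open, literals {p1=true, p2=true, p3=false, p4=true}.
      branch 2.2 (add T p2):
        F (\lnot p4 \land \lnot p1): β-rule — branch into F \lnot p4  //  F \lnot p1.
          branch 2.2.1 (add F \lnot p4):
            ○ open, literals {p1=true, p2=true, p4=true}.
          branch 2.2.2 (add F \lnot p1):
            ○ open, literals {p1=true, p2=true, p4=true}.
1 branch closed, 4 open.
An open branch gives a countermodel: p1=true, p2=true, p3=false, p4=true (unmentioned atoms arbitrary); the premises hold there but the conclusion fails.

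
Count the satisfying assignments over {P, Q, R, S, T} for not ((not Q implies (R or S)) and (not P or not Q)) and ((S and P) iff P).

6

Initial set: {(not ((not Q implies (R or S)) and (not P or not Q)) and ((S and P) iff P))}.
(not ((not Q implies (R or S)) and (not P or not Q)) and ((S and P) iff P)): α-rule — add not ((not Q implies (R or S)) and (not P or not Q)), ((S and P) iff P).
not ((not Q implies (R or S)) and (not P or not Q)): β-rule — branch into not (not Q implies (R or S))  //  not (not P or not Q).
  branch 1 (add not (not Q implies (R or S))):
    not (not Q implies (R or S)): α-rule — add not Q, not (R or S).
    not (R or S): α-rule — add not R, not S.
    ((S and P) iff P): β-rule — branch into (S and P), P  //  not (S and P), not P.
      branch 1.1 (add (S and P), P):
        (S and P): α-rule — add S, P.
        × closes — contains both S and not S.
      branch 1.2 (add not (S and P), not P):
        not (S and P): β-rule — branch into not S  //  not P.
          branch 1.2.1 (add not S):
            ○ open, literals {P=0, Q=0, R=0, S=0}.
          branch 1.2.2 (add not P):
            ○ open, literals {P=0, Q=0, R=0, S=0}.
  branch 2 (add not (not P or not Q)):
    not (not P or not Q): α-rule — add not not P, not not Q.
    ((S and P) iff P): β-rule — branch into (S and P), P  //  not (S and P), not P.
      branch 2.1 (add (S and P), P):
        (S and P): α-rule — add S, P.
        ○ open, literals {P=1, Q=1, S=1}.
      branch 2.2 (add not (S and P), not P):
        × closes — contains both P and not P.
2 branches closed, 3 open.
Each open branch fixes some atoms; the unmentioned ones are free. Counting distinct full assignments: branch {P=0, Q=0, R=0, S=0} (T) contributes 2 new; branch {P=0, Q=0, R=0, S=0} (T) contributes 0 new; branch {P=1, Q=1, S=1} (R, T) contributes 4 new. Total: 6.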